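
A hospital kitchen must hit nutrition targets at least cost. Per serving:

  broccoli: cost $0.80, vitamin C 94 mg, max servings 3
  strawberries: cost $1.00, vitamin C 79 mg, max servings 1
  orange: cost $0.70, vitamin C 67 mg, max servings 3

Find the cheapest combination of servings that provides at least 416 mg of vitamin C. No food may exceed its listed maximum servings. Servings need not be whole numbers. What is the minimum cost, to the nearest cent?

$3.80

Cost per mg of vitamin C: broccoli $0.0085, orange $0.0104, strawberries $0.0127.
Take 3 servings of broccoli: +282.0 mg vitamin C for $2.40 (total $2.40, still need 134.0 mg).
Take 2 servings of orange: +134.0 mg vitamin C for $1.40 (total $3.80, still need 0.0 mg).
Filling from the cheapest source first is optimal under one linear minimum: $3.80.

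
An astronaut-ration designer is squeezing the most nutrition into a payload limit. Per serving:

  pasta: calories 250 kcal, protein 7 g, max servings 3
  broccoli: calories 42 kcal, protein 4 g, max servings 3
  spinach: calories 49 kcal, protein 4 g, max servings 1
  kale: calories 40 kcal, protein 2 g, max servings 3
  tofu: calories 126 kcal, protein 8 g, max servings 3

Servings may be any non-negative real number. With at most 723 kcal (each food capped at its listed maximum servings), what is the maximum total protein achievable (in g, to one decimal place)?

Protein per kcal: broccoli 0.09524, spinach 0.08163, tofu 0.06349, kale 0.05, pasta 0.028.
Take 3 servings of broccoli: uses 126 kcal, +12.0 g protein (running total 12.0 g).
Take 1 serving of spinach: uses 49 kcal, +4.0 g protein (running total 16.0 g).
Take 3 servings of tofu: uses 378 kcal, +24.0 g protein (running total 40.0 g).
Take 3 servings of kale: uses 120 kcal, +6.0 g protein (running total 46.0 g).
Take 0.2 servings of pasta: uses 50 kcal, +1.4 g protein (running total 47.4 g).
Greedy by best ratio exhausts the calories allowance optimally: 47.4 g.

47.4 g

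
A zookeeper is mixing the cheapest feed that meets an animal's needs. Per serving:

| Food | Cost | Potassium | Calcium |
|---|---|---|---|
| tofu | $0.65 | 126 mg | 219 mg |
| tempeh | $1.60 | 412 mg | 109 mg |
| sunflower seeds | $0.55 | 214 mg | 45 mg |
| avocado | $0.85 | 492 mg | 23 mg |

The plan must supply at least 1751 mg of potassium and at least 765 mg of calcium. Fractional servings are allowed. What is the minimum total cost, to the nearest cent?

$4.41

With two linear requirements the optimum uses one or two foods; enumerate the corners.
tofu only: max(1751/126, 765/219) = 13.9 servings → $9.03.
tempeh only: max(1751/412, 765/109) = 7.018 servings → $11.23.
sunflower seeds only: max(1751/214, 765/45) = 17 servings → $9.35.
avocado only: max(1751/492, 765/23) = 33.26 servings → $28.27.
tofu + tempeh with both tight: 1.625 servings and 3.753 servings → $7.06.
tofu + sunflower seeds with both tight: 2.061 servings and 6.969 servings → $5.17.
tofu + avocado with both tight: 3.206 servings and 2.738 servings → $4.41.
tempeh + sunflower seeds: the both-tight solution has a negative serving — not a feasible corner.
tempeh + avocado: intersection lies outside the first quadrant.
sunflower seeds + avocado with both targets exact would need a negative amount; discard.
Cheapest feasible corner: $4.41.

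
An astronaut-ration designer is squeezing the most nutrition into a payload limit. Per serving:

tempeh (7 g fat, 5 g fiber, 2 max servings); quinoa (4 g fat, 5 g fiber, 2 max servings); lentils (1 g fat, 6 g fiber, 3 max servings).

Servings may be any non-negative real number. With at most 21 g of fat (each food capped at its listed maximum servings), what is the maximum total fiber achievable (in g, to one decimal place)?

35.1 g

Fiber per g fat: lentils 6, quinoa 1.25, tempeh 0.7143.
Take 3 servings of lentils: uses 3 g fat, +18.0 g fiber (running total 18.0 g).
Take 2 servings of quinoa: uses 8 g fat, +10.0 g fiber (running total 28.0 g).
Take 1.429 servings of tempeh: uses 10 g fat, +7.1 g fiber (running total 35.1 g).
Greedy by best ratio exhausts the fat allowance optimally: 35.1 g.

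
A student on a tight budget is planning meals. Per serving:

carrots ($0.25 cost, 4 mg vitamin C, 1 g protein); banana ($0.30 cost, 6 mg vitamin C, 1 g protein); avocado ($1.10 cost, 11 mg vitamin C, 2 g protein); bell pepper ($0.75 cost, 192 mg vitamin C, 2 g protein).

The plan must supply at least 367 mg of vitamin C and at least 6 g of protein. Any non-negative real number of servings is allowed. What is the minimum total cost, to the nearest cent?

Compare the cost at each extreme point of the feasible region.
carrots only: max(367/4, 6/1) = 91.75 servings → $22.94.
banana only: max(367/6, 6/1) = 61.17 servings → $18.35.
avocado only: max(367/11, 6/2) = 33.36 servings → $36.70.
bell pepper only: max(367/192, 6/2) = 3 servings → $2.25.
carrots + banana: the both-tight solution has a negative serving — not a feasible corner.
carrots + avocado: the both-tight solution has a negative serving — not a feasible corner.
carrots + bell pepper with both tight: 2.272 servings and 1.864 servings → $1.97.
banana + avocado: the both-tight solution has a negative serving — not a feasible corner.
banana + bell pepper with both tight: 2.322 servings and 1.839 servings → $2.08.
avocado + bell pepper with both tight: 1.155 servings and 1.845 servings → $2.65.
Cheapest feasible corner: $1.97.

$1.97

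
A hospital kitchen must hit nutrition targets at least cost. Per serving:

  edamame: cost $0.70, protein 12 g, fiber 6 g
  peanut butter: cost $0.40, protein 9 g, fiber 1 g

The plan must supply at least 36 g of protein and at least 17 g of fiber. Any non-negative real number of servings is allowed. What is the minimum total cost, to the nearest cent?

$2.06

With two linear requirements the optimum uses one or two foods; enumerate the corners.
edamame only: max(36/12, 17/6) = 3 servings → $2.10.
peanut butter only: max(36/9, 17/1) = 17 servings → $6.80.
edamame + peanut butter with both tight: 2.786 servings and 0.2857 servings → $2.06.
The minimum over all feasible corners is $2.06.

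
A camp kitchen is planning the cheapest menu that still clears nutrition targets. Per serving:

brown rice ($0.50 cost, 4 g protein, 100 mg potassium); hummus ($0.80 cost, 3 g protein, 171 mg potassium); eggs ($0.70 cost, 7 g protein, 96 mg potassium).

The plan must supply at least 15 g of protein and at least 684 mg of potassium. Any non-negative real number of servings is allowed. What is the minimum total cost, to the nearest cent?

Minimising a linear cost over {protein ≥ 15, potassium ≥ 684, servings ≥ 0} — the optimum is at a vertex, using one or two foods.
brown rice only: max(15/4, 684/100) = 6.84 servings → $3.42.
hummus only: max(15/3, 684/171) = 5 servings → $4.00.
eggs only: max(15/7, 684/96) = 7.125 servings → $4.99.
brown rice + hummus with both tight: 1.336 servings and 3.219 servings → $3.24.
brown rice + eggs: the both-tight solution has a negative serving — not a feasible corner.
hummus + eggs with both tight: 3.683 servings and 0.5644 servings → $3.34.
So the least-cost plan costs $3.24.

$3.24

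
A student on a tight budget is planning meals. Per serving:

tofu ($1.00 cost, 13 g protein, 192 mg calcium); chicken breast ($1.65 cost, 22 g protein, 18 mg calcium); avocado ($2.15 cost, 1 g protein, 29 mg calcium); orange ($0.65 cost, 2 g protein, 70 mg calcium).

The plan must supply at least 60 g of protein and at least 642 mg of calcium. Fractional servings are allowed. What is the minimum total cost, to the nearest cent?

A basic optimal solution has at most two foods positive. Try each food alone and each pair with both targets met exactly.
tofu only: max(60/13, 642/192) = 4.615 servings → $4.62.
chicken breast only: max(60/22, 642/18) = 35.67 servings → $58.85.
avocado only: max(60/1, 642/29) = 60 servings → $129.00.
orange only: max(60/2, 642/70) = 30 servings → $19.50.
tofu + chicken breast with both tight: 3.269 servings and 0.7955 servings → $4.58.
tofu + avocado: intersection lies outside the first quadrant.
tofu + orange with both targets exact would need a negative amount; discard.
chicken breast + avocado with both tight: 1.771 servings and 21.04 servings → $48.16.
chicken breast + orange with both tight: 1.939 servings and 8.673 servings → $8.84.
avocado + orange with both targets exact would need a negative amount; discard.
The minimum over all feasible corners is $4.58.

$4.58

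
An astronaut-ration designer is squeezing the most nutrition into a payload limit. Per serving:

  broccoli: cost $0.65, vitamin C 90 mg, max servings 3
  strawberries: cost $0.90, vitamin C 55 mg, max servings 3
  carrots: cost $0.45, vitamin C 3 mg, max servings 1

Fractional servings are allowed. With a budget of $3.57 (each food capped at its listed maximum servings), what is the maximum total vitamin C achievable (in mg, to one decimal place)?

369.0 mg

Vitamin C per dollar: broccoli 138.5, strawberries 61.11, carrots 6.667.
Take 3 servings of broccoli: spends $1.95, +270.0 mg vitamin C (running total 270.0 mg).
Take 1.8 servings of strawberries: spends $1.62, +99.0 mg vitamin C (running total 369.0 mg).
Filling greedily by vitamin C-per-dollar is optimal for one linear limit, giving 369.0 mg.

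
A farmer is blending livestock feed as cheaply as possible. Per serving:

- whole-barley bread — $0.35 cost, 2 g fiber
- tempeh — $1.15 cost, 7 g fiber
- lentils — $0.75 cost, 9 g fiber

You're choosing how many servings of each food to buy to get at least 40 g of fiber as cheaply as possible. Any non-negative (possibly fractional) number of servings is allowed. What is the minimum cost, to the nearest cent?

Cost per g of fiber: lentils $0.0833, tempeh $0.1643, whole-barley bread $0.1750.
With no serving limits, use only lentils: 40 g / 9 g = 4.444 servings × $0.75 = $3.33.

$3.33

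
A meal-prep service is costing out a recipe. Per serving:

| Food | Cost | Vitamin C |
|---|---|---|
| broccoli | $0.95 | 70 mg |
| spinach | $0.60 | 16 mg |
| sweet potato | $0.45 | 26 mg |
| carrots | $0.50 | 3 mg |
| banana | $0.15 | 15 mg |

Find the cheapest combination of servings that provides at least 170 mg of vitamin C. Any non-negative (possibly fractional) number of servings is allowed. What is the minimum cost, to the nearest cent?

$1.70

Cost per mg of vitamin C: banana $0.0100, broccoli $0.0136, sweet potato $0.0173, spinach $0.0375, carrots $0.1667.
With no serving limits, use only banana: 170 mg / 15 mg = 11.33 servings × $0.15 = $1.70.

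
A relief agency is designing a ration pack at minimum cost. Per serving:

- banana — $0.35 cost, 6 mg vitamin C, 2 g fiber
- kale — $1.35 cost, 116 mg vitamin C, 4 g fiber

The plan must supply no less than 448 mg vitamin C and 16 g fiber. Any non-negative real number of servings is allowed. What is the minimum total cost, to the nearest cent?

Minimising a linear cost over {vitamin C ≥ 448, fiber ≥ 16, servings ≥ 0} — the optimum is at a vertex, using one or two foods.
banana only: max(448/6, 16/2) = 74.67 servings → $26.13.
kale only: max(448/116, 16/4) = 4 servings → $5.40.
banana + kale with both tight: 0.3077 servings and 3.846 servings → $5.30.
The minimum over all feasible corners is $5.30.

$5.30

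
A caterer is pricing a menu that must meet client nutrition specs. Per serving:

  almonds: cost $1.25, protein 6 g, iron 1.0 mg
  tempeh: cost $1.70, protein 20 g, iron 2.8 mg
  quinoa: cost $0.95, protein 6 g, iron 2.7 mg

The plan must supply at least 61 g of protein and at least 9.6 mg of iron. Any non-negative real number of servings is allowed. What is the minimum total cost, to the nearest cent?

$5.44

For a min-cost LP with two ≥-constraints, a basic feasible solution has at most two positive variables.
almonds only: max(61/6, 9.6/1.0) = 10.17 servings → $12.71.
tempeh only: max(61/20, 9.6/2.8) = 3.429 servings → $5.83.
quinoa only: max(61/6, 9.6/2.7) = 10.17 servings → $9.66.
almonds + tempeh with both tight: 6.625 servings and 1.062 servings → $10.09.
almonds + quinoa with both targets exact would need a negative amount; discard.
tempeh + quinoa with both tight: 2.879 servings and 0.5699 servings → $5.44.
Cheapest feasible corner: $5.44.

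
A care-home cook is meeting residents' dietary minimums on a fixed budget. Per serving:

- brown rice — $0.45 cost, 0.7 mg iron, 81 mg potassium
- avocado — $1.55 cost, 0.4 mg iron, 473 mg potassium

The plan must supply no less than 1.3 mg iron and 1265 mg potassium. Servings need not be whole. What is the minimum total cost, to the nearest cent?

The cheapest plan sits at a corner of the feasible region — with two constraints it uses at most two foods.
brown rice only: max(1.3/0.7, 1265/81) = 15.62 servings → $7.03.
avocado only: max(1.3/0.4, 1265/473) = 3.25 servings → $5.04.
brown rice + avocado with both tight: 0.3646 servings and 2.612 servings → $4.21.
So the least-cost plan costs $4.21.

$4.21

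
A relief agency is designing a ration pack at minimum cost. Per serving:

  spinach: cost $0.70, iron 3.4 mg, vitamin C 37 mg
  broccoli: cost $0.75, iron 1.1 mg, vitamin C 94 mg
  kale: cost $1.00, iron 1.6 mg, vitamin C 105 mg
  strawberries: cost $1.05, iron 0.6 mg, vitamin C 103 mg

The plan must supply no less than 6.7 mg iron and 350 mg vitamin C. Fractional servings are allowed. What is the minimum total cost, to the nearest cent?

For a min-cost LP with two ≥-constraints, a basic feasible solution has at most two positive variables.
spinach only: max(6.7/3.4, 350/37) = 9.459 servings → $6.62.
broccoli only: max(6.7/1.1, 350/94) = 6.091 servings → $4.57.
kale only: max(6.7/1.6, 350/105) = 4.188 servings → $4.19.
strawberries only: max(6.7/0.6, 350/103) = 11.17 servings → $11.72.
spinach + broccoli with both tight: 0.8777 servings and 3.378 servings → $3.15.
spinach + kale with both tight: 0.4819 servings and 3.164 servings → $3.50.
spinach + strawberries with both tight: 1.464 servings and 2.872 servings → $4.04.
broccoli + kale with both targets exact would need a negative amount; discard.
broccoli + strawberries with both targets exact would need a negative amount; discard.
kale + strawberries: the both-tight solution has a negative serving — not a feasible corner.
Cheapest feasible corner: $3.15.

$3.15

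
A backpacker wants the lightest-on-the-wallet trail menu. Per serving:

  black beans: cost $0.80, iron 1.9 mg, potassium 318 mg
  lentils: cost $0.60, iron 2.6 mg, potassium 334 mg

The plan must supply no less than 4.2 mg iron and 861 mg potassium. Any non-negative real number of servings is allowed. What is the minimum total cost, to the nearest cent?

$1.55

Two binding constraints pin down two serving amounts, so the optimal mix uses at most two foods. The candidates are each food alone (scaled to the tighter of iron/potassium) and each pair with both constraints tight.
black beans only: max(4.2/1.9, 861/318) = 2.708 servings → $2.17.
lentils only: max(4.2/2.6, 861/334) = 2.578 servings → $1.55.
black beans + lentils: the both-tight solution has a negative serving — not a feasible corner.
The minimum over all feasible corners is $1.55.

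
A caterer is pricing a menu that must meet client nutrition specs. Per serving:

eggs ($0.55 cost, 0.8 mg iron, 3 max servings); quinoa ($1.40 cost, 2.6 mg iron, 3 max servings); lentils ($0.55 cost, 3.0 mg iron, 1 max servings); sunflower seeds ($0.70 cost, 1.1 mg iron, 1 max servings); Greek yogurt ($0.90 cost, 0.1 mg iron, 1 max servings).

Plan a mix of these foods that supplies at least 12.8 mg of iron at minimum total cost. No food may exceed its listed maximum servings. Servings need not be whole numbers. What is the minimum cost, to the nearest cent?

Cost per mg of iron: lentils $0.1833, quinoa $0.5385, sunflower seeds $0.6364, eggs $0.6875, Greek yogurt $9.0000.
Take 1 serving of lentils: +3.0 mg iron for $0.55 (total $0.55, still need 9.8 mg).
Take 3 servings of quinoa: +7.8 mg iron for $4.20 (total $4.75, still need 2.0 mg).
Take 1 serving of sunflower seeds: +1.1 mg iron for $0.70 (total $5.45, still need 0.9 mg).
Take 1.125 servings of eggs: +0.9 mg iron for $0.62 (total $6.07, still need 0.0 mg).
Greedy by cheapest-per-mg is optimal for a single linear constraint, so the minimum cost is $6.07.

$6.07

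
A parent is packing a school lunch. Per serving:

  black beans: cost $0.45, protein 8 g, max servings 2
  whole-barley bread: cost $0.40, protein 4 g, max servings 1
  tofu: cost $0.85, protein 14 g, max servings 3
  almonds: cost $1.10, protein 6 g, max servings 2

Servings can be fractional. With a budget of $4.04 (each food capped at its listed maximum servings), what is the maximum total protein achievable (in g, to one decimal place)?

63.0 g

Protein per dollar: black beans 17.78, tofu 16.47, whole-barley bread 10, almonds 5.455.
Take 2 servings of black beans: spends $0.90, +16.0 g protein (running total 16.0 g).
Take 3 servings of tofu: spends $2.55, +42.0 g protein (running total 58.0 g).
Take 1 serving of whole-barley bread: spends $0.40, +4.0 g protein (running total 62.0 g).
Take 0.1727 servings of almonds: spends $0.19, +1.0 g protein (running total 63.0 g).
Greedy by best ratio exhausts the cost allowance optimally: 63.0 g.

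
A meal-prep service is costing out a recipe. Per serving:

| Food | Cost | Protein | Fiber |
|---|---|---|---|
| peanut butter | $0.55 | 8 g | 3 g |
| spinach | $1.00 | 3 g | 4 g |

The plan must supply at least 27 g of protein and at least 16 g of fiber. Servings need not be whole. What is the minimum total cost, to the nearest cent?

The cheapest plan sits at a corner of the feasible region — with two constraints it uses at most two foods.
peanut butter only: max(27/8, 16/3) = 5.333 servings → $2.93.
spinach only: max(27/3, 16/4) = 9 servings → $9.00.
peanut butter + spinach with both tight: 2.609 servings and 2.043 servings → $3.48.
Cheapest feasible corner: $2.93.

$2.93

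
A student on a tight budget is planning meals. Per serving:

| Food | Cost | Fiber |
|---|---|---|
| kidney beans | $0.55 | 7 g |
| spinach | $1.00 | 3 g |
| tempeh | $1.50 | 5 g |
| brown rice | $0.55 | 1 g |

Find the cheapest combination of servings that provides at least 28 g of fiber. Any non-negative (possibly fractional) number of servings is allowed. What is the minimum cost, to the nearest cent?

$2.20

Cost per g of fiber: kidney beans $0.0786, tempeh $0.3000, spinach $0.3333, brown rice $0.5500.
With no serving limits, use only kidney beans: 28 g / 7 g = 4 servings × $0.55 = $2.20.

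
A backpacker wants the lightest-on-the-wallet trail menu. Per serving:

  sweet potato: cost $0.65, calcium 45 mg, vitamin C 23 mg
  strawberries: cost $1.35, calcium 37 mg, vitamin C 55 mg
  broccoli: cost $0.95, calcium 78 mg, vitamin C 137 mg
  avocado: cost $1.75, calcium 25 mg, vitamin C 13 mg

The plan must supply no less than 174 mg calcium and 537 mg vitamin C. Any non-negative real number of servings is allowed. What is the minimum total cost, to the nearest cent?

sweet potato only: max(174/45, 537/23) = 23.35 servings → $15.18.
strawberries only: max(174/37, 537/55) = 9.764 servings → $13.18.
broccoli only: max(174/78, 537/137) = 3.92 servings → $3.72.
avocado only: max(174/25, 537/13) = 41.31 servings → $72.29.
sweet potato + strawberries with both targets exact would need a negative amount; discard.
sweet potato + broccoli: the both-tight solution has a negative serving — not a feasible corner.
sweet potato + avocado: intersection lies outside the first quadrant.
strawberries + broccoli: the both-tight solution has a negative serving — not a feasible corner.
strawberries + avocado: intersection lies outside the first quadrant.
broccoli + avocado with both targets exact would need a negative amount; discard.
So the least-cost plan costs $3.72.

$3.72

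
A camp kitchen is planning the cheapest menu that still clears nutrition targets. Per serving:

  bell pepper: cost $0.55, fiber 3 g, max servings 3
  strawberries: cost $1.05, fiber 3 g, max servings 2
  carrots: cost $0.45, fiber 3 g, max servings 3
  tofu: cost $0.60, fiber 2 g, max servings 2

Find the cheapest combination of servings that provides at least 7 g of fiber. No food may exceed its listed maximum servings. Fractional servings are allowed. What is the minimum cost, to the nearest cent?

$1.05

Cost per g of fiber: carrots $0.1500, bell pepper $0.1833, tofu $0.3000, strawberries $0.3500.
Take 2.333 servings of carrots: +7.0 g fiber for $1.05 (total $1.05, still need 0.0 g).
Greedy by cheapest-per-g is optimal for a single linear constraint, so the minimum cost is $1.05.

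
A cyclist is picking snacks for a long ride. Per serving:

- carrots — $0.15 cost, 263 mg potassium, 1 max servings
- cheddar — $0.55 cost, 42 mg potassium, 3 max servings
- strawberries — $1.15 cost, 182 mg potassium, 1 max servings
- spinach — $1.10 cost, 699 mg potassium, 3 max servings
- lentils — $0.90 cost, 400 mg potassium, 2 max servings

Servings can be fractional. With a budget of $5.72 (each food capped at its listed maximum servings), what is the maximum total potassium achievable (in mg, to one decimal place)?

Potassium per dollar: carrots 1753, spinach 635.5, lentils 444.4, strawberries 158.3, cheddar 76.36.
Take 1 serving of carrots: spends $0.15, +263.0 mg potassium (running total 263.0 mg).
Take 3 servings of spinach: spends $3.30, +2097.0 mg potassium (running total 2360.0 mg).
Take 2 servings of lentils: spends $1.80, +800.0 mg potassium (running total 3160.0 mg).
Take 0.4087 servings of strawberries: spends $0.47, +74.4 mg potassium (running total 3234.4 mg).
Filling greedily by potassium-per-dollar is optimal for one linear limit, giving 3234.4 mg.

3234.4 mg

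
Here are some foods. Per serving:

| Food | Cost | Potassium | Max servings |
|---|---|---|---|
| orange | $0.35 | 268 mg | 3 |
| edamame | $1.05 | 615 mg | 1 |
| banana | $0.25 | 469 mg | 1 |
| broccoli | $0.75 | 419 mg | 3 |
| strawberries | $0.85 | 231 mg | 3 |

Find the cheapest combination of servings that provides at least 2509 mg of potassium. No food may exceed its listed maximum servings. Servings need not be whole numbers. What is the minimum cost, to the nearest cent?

Cost per mg of potassium: banana $0.0005, orange $0.0013, edamame $0.0017, broccoli $0.0018, strawberries $0.0037.
Take 1 serving of banana: +469.0 mg potassium for $0.25 (total $0.25, still need 2040.0 mg).
Take 3 servings of orange: +804.0 mg potassium for $1.05 (total $1.30, still need 1236.0 mg).
Take 1 serving of edamame: +615.0 mg potassium for $1.05 (total $2.35, still need 621.0 mg).
Take 1.482 servings of broccoli: +621.0 mg potassium for $1.11 (total $3.46, still need 0.0 mg).
Greedy by cheapest-per-mg is optimal for a single linear constraint, so the minimum cost is $3.46.

$3.46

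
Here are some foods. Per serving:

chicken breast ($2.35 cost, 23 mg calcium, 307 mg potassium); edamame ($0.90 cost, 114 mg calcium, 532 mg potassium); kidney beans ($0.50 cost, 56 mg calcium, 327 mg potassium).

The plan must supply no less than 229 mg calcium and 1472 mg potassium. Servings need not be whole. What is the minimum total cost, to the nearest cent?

Compare the cost at each extreme point of the feasible region.
chicken breast only: max(229/23, 1472/307) = 9.957 servings → $23.40.
edamame only: max(229/114, 1472/532) = 2.767 servings → $2.49.
kidney beans only: max(229/56, 1472/327) = 4.502 servings → $2.25.
chicken breast + edamame with both tight: 2.02 servings and 1.601 servings → $6.19.
chicken breast + kidney beans with both tight: 0.7806 servings and 3.769 servings → $3.72.
edamame + kidney beans: the both-tight solution has a negative serving — not a feasible corner.
Cheapest feasible corner: $2.25.

$2.25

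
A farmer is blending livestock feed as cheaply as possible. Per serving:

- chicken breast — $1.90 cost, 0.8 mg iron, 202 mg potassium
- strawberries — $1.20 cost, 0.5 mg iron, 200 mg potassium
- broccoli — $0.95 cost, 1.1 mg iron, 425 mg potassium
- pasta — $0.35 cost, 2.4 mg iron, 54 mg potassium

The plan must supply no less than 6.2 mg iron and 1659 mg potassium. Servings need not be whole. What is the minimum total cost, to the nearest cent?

At the optimum either one food covers both requirements or two foods hit both targets exactly; no other combination can be cheaper.
chicken breast only: max(6.2/0.8, 1659/202) = 8.213 servings → $15.60.
strawberries only: max(6.2/0.5, 1659/200) = 12.4 servings → $14.88.
broccoli only: max(6.2/1.1, 1659/425) = 5.636 servings → $5.35.
pasta only: max(6.2/2.4, 1659/54) = 30.72 servings → $10.75.
chicken breast + strawberries with both tight: 6.958 servings and 1.268 servings → $14.74.
chicken breast + broccoli with both tight: 6.877 servings and 0.635 servings → $13.67.
chicken breast + pasta with both targets exact would need a negative amount; discard.
strawberries + broccoli: intersection lies outside the first quadrant.
strawberries + pasta with both tight: 8.05 servings and 0.9062 servings → $9.98.
broccoli + pasta with both tight: 3.796 servings and 0.8433 servings → $3.90.
The minimum over all feasible corners is $3.90.

$3.90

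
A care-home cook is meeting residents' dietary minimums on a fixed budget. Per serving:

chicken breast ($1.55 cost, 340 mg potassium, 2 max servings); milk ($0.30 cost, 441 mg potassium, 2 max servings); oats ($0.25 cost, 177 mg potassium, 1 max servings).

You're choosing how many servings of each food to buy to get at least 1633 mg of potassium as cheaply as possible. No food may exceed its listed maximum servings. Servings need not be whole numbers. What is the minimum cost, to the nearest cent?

$3.47

Cost per mg of potassium: milk $0.0007, oats $0.0014, chicken breast $0.0046.
Take 2 servings of milk: +882.0 mg potassium for $0.60 (total $0.60, still need 751.0 mg).
Take 1 serving of oats: +177.0 mg potassium for $0.25 (total $0.85, still need 574.0 mg).
Take 1.688 servings of chicken breast: +574.0 mg potassium for $2.62 (total $3.47, still need 0.0 mg).
Greedy by cheapest-per-mg is optimal for a single linear constraint, so the minimum cost is $3.47.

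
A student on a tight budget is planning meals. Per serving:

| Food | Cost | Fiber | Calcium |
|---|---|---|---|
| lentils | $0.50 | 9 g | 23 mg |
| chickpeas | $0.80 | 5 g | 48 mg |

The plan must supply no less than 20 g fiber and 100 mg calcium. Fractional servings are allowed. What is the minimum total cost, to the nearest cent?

Compare the cost at each extreme point of the feasible region.
lentils only: max(20/9, 100/23) = 4.348 servings → $2.17.
chickpeas only: max(20/5, 100/48) = 4 servings → $3.20.
lentils + chickpeas with both tight: 1.451 servings and 1.388 servings → $1.84.
So the least-cost plan costs $1.84.

$1.84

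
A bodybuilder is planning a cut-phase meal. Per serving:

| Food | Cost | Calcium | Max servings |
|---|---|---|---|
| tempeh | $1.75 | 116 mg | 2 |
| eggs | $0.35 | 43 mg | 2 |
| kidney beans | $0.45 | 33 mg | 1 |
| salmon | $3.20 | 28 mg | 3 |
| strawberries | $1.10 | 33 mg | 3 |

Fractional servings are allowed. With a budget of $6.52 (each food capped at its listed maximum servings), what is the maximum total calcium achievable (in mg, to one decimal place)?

407.1 mg

Calcium per dollar: eggs 122.9, kidney beans 73.33, tempeh 66.29, strawberries 30, salmon 8.75.
Take 2 servings of eggs: spends $0.70, +86.0 mg calcium (running total 86.0 mg).
Take 1 serving of kidney beans: spends $0.45, +33.0 mg calcium (running total 119.0 mg).
Take 2 servings of tempeh: spends $3.50, +232.0 mg calcium (running total 351.0 mg).
Take 1.7 servings of strawberries: spends $1.87, +56.1 mg calcium (running total 407.1 mg).
Filling greedily by calcium-per-dollar is optimal for one linear limit, giving 407.1 mg.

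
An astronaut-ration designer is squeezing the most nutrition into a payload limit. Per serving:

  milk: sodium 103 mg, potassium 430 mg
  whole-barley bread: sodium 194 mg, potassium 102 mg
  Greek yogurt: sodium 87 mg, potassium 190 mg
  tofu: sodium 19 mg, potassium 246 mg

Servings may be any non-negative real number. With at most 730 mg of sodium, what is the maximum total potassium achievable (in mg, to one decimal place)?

Potassium per mg sodium: tofu 12.95, milk 4.175, Greek yogurt 2.184, whole-barley bread 0.5258.
With no serving limits, spend the whole sodium allowance on tofu: 730 mg / 19 mg × 246 mg = 9451.6 mg.

9451.6 mg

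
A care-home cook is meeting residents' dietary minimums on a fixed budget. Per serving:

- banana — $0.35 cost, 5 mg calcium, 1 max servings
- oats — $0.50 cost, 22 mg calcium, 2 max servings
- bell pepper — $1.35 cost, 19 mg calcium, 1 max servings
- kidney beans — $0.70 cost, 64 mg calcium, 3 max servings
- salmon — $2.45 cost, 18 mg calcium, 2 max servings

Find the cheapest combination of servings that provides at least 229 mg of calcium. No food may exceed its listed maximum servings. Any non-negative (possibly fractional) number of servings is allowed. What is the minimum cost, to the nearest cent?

Cost per mg of calcium: kidney beans $0.0109, oats $0.0227, banana $0.0700, bell pepper $0.0711, salmon $0.1361.
Take 3 servings of kidney beans: +192.0 mg calcium for $2.10 (total $2.10, still need 37.0 mg).
Take 1.682 servings of oats: +37.0 mg calcium for $0.84 (total $2.94, still need 0.0 mg).
Greedy by cheapest-per-mg is optimal for a single linear constraint, so the minimum cost is $2.94.

$2.94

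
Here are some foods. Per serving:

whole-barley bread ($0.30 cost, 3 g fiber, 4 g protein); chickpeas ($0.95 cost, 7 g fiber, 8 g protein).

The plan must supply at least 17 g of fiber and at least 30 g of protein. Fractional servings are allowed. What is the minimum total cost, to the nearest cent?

Compare the cost at each extreme point of the feasible region.
whole-barley bread only: max(17/3, 30/4) = 7.5 servings → $2.25.
chickpeas only: max(17/7, 30/8) = 3.75 servings → $3.56.
whole-barley bread + chickpeas with both targets exact would need a negative amount; discard.
The minimum over all feasible corners is $2.25.

$2.25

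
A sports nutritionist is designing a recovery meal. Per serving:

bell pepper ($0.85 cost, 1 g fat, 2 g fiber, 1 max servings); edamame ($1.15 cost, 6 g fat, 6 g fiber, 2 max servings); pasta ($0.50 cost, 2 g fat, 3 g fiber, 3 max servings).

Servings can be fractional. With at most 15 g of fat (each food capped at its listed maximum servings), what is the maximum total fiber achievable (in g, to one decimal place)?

Fiber per g fat: bell pepper 2, pasta 1.5, edamame 1.
Take 1 serving of bell pepper: uses 1 g fat, +2.0 g fiber (running total 2.0 g).
Take 3 servings of pasta: uses 6 g fat, +9.0 g fiber (running total 11.0 g).
Take 1.333 servings of edamame: uses 8 g fat, +8.0 g fiber (running total 19.0 g).
Greedy by best ratio exhausts the fat allowance optimally: 19.0 g.

19.0 g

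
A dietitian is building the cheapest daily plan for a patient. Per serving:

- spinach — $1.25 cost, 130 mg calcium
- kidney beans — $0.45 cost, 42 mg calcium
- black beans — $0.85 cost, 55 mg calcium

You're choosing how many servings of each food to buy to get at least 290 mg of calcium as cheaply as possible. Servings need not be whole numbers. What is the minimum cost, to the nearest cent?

Cost per mg of calcium: spinach $0.0096, kidney beans $0.0107, black beans $0.0155.
With no serving limits, use only spinach: 290 mg / 130 mg = 2.231 servings × $1.25 = $2.79.

$2.79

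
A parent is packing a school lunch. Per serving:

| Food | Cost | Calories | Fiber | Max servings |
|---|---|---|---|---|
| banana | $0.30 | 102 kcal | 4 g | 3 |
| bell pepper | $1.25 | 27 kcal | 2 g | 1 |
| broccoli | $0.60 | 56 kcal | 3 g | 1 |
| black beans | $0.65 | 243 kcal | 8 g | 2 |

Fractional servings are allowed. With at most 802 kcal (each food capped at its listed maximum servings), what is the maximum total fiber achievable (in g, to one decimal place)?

Fiber per kcal: bell pepper 0.07407, broccoli 0.05357, banana 0.03922, black beans 0.03292.
Take 1 serving of bell pepper: uses 27 kcal, +2.0 g fiber (running total 2.0 g).
Take 1 serving of broccoli: uses 56 kcal, +3.0 g fiber (running total 5.0 g).
Take 3 servings of banana: uses 306 kcal, +12.0 g fiber (running total 17.0 g).
Take 1.7 servings of black beans: uses 413 kcal, +13.6 g fiber (running total 30.6 g).
Greedy by best ratio exhausts the calories allowance optimally: 30.6 g.

30.6 g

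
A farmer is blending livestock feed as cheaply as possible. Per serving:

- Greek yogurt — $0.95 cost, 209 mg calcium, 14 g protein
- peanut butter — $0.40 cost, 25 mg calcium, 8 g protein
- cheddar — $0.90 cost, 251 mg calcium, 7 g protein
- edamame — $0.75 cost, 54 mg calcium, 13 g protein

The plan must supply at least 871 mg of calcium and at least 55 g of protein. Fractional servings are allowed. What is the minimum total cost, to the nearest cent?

$3.88

Greek yogurt only: max(871/209, 55/14) = 4.167 servings → $3.96.
peanut butter only: max(871/25, 55/8) = 34.84 servings → $13.94.
cheddar only: max(871/251, 55/7) = 7.857 servings → $7.07.
edamame only: max(871/54, 55/13) = 16.13 servings → $12.10.
Greek yogurt + peanut butter: intersection lies outside the first quadrant.
Greek yogurt + cheddar with both tight: 3.758 servings and 0.3408 servings → $3.88.
Greek yogurt + edamame: intersection lies outside the first quadrant.
peanut butter + cheddar with both tight: 4.205 servings and 3.051 servings → $4.43.
peanut butter + edamame: intersection lies outside the first quadrant.
cheddar + edamame with both tight: 2.895 servings and 2.672 servings → $4.61.
Cheapest feasible corner: $3.88.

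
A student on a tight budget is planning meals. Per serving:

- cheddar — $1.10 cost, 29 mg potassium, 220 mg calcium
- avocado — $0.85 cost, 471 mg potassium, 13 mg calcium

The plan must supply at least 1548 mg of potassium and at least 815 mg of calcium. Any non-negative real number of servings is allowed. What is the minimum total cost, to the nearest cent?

$6.48

A basic optimal solution has at most two foods positive. Try each food alone and each pair with both targets met exactly.
cheddar only: max(1548/29, 815/220) = 53.38 servings → $58.72.
avocado only: max(1548/471, 815/13) = 62.69 servings → $53.29.
cheddar + avocado with both tight: 3.523 servings and 3.07 servings → $6.48.
So the least-cost plan costs $6.48.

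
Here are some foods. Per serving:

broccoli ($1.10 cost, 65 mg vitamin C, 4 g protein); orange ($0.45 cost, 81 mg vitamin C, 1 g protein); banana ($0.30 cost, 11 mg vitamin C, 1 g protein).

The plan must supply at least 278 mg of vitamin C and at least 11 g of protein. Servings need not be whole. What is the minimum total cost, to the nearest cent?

For a min-cost LP with two ≥-constraints, a basic feasible solution has at most two positive variables.
broccoli only: max(278/65, 11/4) = 4.277 servings → $4.70.
orange only: max(278/81, 11/1) = 11 servings → $4.95.
banana only: max(278/11, 11/1) = 25.27 servings → $7.58.
broccoli + orange with both tight: 2.367 servings and 1.533 servings → $3.29.
broccoli + banana: intersection lies outside the first quadrant.
orange + banana with both tight: 2.243 servings and 8.757 servings → $3.64.
So the least-cost plan costs $3.29.

$3.29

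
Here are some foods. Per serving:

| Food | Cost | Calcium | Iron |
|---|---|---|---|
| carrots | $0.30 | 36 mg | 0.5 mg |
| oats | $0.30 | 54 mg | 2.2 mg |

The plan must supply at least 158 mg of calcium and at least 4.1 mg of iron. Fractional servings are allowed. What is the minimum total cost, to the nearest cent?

Check every corner: each single food scaled to meet both minima, and each pair solved so both constraints bind.
carrots only: max(158/36, 4.1/0.5) = 8.2 servings → $2.46.
oats only: max(158/54, 4.1/2.2) = 2.926 servings → $0.88.
carrots + oats with both tight: 2.418 servings and 1.314 servings → $1.12.
Cheapest feasible corner: $0.88.

$0.88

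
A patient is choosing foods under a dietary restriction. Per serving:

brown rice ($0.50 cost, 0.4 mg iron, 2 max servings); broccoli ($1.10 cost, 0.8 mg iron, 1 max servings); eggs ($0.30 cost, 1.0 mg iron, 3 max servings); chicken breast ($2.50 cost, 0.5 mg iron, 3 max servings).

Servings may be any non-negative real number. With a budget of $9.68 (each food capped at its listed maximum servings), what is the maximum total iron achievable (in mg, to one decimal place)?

Iron per dollar: eggs 3.333, brown rice 0.8, broccoli 0.7273, chicken breast 0.2.
Take 3 servings of eggs: spends $0.90, +3.0 mg iron (running total 3.0 mg).
Take 2 servings of brown rice: spends $1.00, +0.8 mg iron (running total 3.8 mg).
Take 1 serving of broccoli: spends $1.10, +0.8 mg iron (running total 4.6 mg).
Take 2.672 servings of chicken breast: spends $6.68, +1.3 mg iron (running total 5.9 mg).
Filling greedily by iron-per-dollar is optimal for one linear limit, giving 5.9 mg.

5.9 mg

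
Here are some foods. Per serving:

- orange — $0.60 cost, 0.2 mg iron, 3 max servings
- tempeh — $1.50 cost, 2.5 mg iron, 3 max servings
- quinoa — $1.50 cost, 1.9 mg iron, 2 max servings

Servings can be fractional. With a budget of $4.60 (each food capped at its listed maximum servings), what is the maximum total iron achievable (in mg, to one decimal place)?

Iron per dollar: tempeh 1.667, quinoa 1.267, orange 0.3333.
Take 3 servings of tempeh: spends $4.50, +7.5 mg iron (running total 7.5 mg).
Take 0.06667 servings of quinoa: spends $0.10, +0.1 mg iron (running total 7.6 mg).
Filling greedily by iron-per-dollar is optimal for one linear limit, giving 7.6 mg.

7.6 mg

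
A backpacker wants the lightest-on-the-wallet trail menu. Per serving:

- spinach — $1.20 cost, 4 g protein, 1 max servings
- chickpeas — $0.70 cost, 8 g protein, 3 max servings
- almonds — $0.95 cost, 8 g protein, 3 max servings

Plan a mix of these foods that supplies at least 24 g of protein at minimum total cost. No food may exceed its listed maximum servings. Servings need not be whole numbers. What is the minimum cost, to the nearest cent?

$2.10

Cost per g of protein: chickpeas $0.0875, almonds $0.1187, spinach $0.3000.
Take 3 servings of chickpeas: +24.0 g protein for $2.10 (total $2.10, still need 0.0 g).
Greedy by cheapest-per-g is optimal for a single linear constraint, so the minimum cost is $2.10.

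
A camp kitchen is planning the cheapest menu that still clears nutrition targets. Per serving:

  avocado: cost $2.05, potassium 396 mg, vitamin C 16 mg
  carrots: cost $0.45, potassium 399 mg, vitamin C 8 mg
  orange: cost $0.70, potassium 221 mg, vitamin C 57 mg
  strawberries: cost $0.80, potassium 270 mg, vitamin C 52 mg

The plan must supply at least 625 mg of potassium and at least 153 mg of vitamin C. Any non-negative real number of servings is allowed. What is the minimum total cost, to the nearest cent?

At the optimum either one food covers both requirements or two foods hit both targets exactly; no other combination can be cheaper.
avocado only: max(625/396, 153/16) = 9.562 servings → $19.60.
carrots only: max(625/399, 153/8) = 19.12 servings → $8.61.
orange only: max(625/221, 153/57) = 2.828 servings → $1.98.
strawberries only: max(625/270, 153/52) = 2.942 servings → $2.35.
avocado + carrots with both targets exact would need a negative amount; discard.
avocado + orange with both tight: 0.09519 servings and 2.657 servings → $2.06.
avocado + strawberries: intersection lies outside the first quadrant.
carrots + orange with both tight: 0.08639 servings and 2.672 servings → $1.91.
carrots + strawberries: intersection lies outside the first quadrant.
orange + strawberries with both tight: 2.26 servings and 0.4649 servings → $1.95.
Cheapest feasible corner: $1.91.

$1.91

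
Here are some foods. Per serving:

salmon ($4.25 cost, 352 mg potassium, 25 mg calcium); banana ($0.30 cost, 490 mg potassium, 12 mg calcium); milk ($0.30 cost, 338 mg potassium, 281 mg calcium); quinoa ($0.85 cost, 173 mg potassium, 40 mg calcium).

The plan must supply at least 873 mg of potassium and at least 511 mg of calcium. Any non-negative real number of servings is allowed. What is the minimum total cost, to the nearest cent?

A basic optimal solution has at most two foods positive. Try each food alone and each pair with both targets met exactly.
salmon only: max(873/352, 511/25) = 20.44 servings → $86.87.
banana only: max(873/490, 511/12) = 42.58 servings → $12.78.
milk only: max(873/338, 511/281) = 2.583 servings → $0.77.
quinoa only: max(873/173, 511/40) = 12.78 servings → $10.86.
salmon + banana: the both-tight solution has a negative serving — not a feasible corner.
salmon + milk with both tight: 0.8025 servings and 1.747 servings → $3.93.
salmon + quinoa with both targets exact would need a negative amount; discard.
banana + milk with both tight: 0.5432 servings and 1.795 servings → $0.70.
banana + quinoa: the both-tight solution has a negative serving — not a feasible corner.
milk + quinoa with both tight: 1.524 servings and 2.069 servings → $2.22.
So the least-cost plan costs $0.70.

$0.70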